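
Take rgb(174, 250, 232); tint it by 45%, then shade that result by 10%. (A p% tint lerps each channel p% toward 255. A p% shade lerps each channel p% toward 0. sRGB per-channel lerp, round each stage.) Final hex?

A 45% tint moves each channel 45% toward 255:
  R: 174 + 36.45 = 210.45 → 210
  G: 250 + 2.25 = 252.25 → 252
  B: 232 + 0.45×(255−232) = 232 + 10.35 = 242.35 → 242
After the tint: rgb(210, 252, 242) = #d2fcf2.
Per channel, c → c + 0.1(0 − c):
  R: 210 + 0.1×(0−210) = 210 − 21 = 189 → 189
  G: 252 + 0.1×(0−252) = 252 − 25.2 = 226.8 → 227
  B: 242 − 24.2 = 217.8 → 218
rgb(189, 227, 218) = #bde3da.

#bde3da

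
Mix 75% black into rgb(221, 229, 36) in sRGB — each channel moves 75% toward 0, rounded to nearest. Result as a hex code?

#373909

Lerp each channel 75% toward 0:
  R: 221 + 0.75×(0−221) = 221 − 165.75 = 55.25 → 55
  G: 229 − 171.75 = 57.25 → 57
  B: 36 + 0.75×(0−36) = 36 − 27 = 9 → 9
rgb(55, 57, 9) = #373909.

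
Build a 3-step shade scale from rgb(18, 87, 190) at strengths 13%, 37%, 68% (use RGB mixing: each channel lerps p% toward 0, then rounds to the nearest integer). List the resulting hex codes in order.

#104CA5, #0B3778, #061C3D

13%: (18 − 2.34 = 15.66→16, 87 − 11.31 = 75.69→76, 190 − 24.7 = 165.3→165) → #104CA5
37%: (18 − 6.66 = 11.34→11, 87 − 32.19 = 54.81→55, 190 − 70.3 = 119.7→120) → #0B3778
68%: (18 − 12.24 = 5.76→6, 87 − 59.16 = 27.84→28, 190 − 129.2 = 60.8→61) → #061C3D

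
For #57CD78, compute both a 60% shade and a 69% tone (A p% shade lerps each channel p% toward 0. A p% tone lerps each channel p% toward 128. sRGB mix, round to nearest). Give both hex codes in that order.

#235230, #73987E

#57CD78 is rgb(87, 205, 120).
60% shade:
  R: 87 − 52.2 = 34.8 → 35
  G: 205 − 123 = 82 → 82
  B: 120 + 0.6×(0−120) = 120 − 72 = 48 → 48
  → #235230
69% tone:
  R: 87 + 0.69×(128−87) = 87 + 28.29 = 115.29 → 115
  G: 205 + 0.69×(128−205) = 205 − 53.13 = 151.87 → 152
  B: 120 + 5.52 = 125.52 → 126
  → #73987E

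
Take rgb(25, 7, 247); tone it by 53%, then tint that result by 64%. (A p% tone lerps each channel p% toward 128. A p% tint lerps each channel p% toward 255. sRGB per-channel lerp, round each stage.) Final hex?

#C0BDE5

Per channel, c → c + 0.53(128 − c):
  R: 25 + 54.59 = 79.59 → 80
  G: 7 + 0.53×(128−7) = 7 + 64.13 = 71.13 → 71
  B: 247 − 63.07 = 183.93 → 184
After the tone: rgb(80, 71, 184) = #5047B8.
Per channel, c → c + 0.64(255 − c):
  R: 80 + 112 = 192 → 192
  G: 71 + 0.64×(255−71) = 71 + 117.76 = 188.76 → 189
  B: 184 + 0.64×(255−184) = 184 + 45.44 = 229.44 → 229
rgb(192, 189, 229) = #C0BDE5.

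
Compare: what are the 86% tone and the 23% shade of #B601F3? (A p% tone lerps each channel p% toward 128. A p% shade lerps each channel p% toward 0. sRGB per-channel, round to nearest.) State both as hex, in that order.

#B601F3 is rgb(182, 1, 243).
86% tone:
  R: 182 + 0.86×(128−182) = 182 − 46.44 = 135.56 → 136
  G: 1 + 0.86×(128−1) = 1 + 109.22 = 110.22 → 110
  B: 243 + 0.86×(128−243) = 243 − 98.9 = 144.1 → 144
  → #886E90
23% shade:
  R: 182 + 0.23×(0−182) = 182 − 41.86 = 140.14 → 140
  G: 1 + 0.23×(0−1) = 1 − 0.23 = 0.77 → 1
  B: 243 + 0.23×(0−243) = 243 − 55.89 = 187.11 → 187
  → #8C01BB

#886E90, #8C01BB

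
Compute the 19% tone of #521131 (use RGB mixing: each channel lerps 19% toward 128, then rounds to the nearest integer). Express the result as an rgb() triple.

rgb(91, 38, 64)

#521131 is rgb(82, 17, 49).
Lerp each channel 19% toward 128:
  R: 82 + 0.19×(128−82) = 82 + 8.74 = 90.74 → 91
  G: 17 + 0.19×(128−17) = 17 + 21.09 = 38.09 → 38
  B: 49 + 0.19×(128−49) = 49 + 15.01 = 64.01 → 64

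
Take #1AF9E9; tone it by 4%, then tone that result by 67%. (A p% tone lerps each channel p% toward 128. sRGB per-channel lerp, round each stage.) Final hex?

#60A6A1

#1AF9E9 is rgb(26, 249, 233).
A 4% tone moves each channel 4% toward 128:
  R: 26 + 0.04×(128−26) = 26 + 4.08 = 30.08 → 30
  G: 249 + 0.04×(128−249) = 249 − 4.84 = 244.16 → 244
  B: 233 + 0.04×(128−233) = 233 − 4.2 = 228.8 → 229
After the tone: rgb(30, 244, 229) = #1EF4E5.
Per channel, c → c + 0.67(128 − c):
  R: 30 + 65.66 = 95.66 → 96
  G: 244 + 0.67×(128−244) = 244 − 77.72 = 166.28 → 166
  B: 229 + 0.67×(128−229) = 229 − 67.67 = 161.33 → 161
rgb(96, 166, 161) = #60A6A1.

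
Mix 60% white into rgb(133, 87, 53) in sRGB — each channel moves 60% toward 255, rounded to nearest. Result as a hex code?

#CEBCAE

Per channel, c → c + 0.6(255 − c):
  R: 133 + 73.2 = 206.2 → 206
  G: 87 + 100.8 = 187.8 → 188
  B: 53 + 121.2 = 174.2 → 174
rgb(206, 188, 174) = #CEBCAE.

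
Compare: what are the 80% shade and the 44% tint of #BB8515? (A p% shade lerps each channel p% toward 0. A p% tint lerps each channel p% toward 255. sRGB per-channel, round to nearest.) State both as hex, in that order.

#251B04, #D9BB7C

#BB8515 is rgb(187, 133, 21).
80% shade:
  R: 187 − 149.6 = 37.4 → 37
  G: 133 − 106.4 = 26.6 → 27
  B: 21 − 16.8 = 4.2 → 4
  → #251B04
44% tint:
  R: 187 + 0.44×(255−187) = 187 + 29.92 = 216.92 → 217
  G: 133 + 53.68 = 186.68 → 187
  B: 21 + 102.96 = 123.96 → 124
  → #D9BB7C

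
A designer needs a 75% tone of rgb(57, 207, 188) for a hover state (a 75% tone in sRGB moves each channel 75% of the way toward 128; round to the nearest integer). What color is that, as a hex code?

Lerp each channel 75% toward 128:
  R: 57 + 0.75×(128−57) = 57 + 53.25 = 110.25 → 110
  G: 207 + 0.75×(128−207) = 207 − 59.25 = 147.75 → 148
  B: 188 − 45 = 143 → 143
rgb(110, 148, 143) = #6E948F.

#6E948F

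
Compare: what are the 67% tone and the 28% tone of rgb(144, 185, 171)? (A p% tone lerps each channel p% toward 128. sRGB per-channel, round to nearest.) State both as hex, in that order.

#85938e, #8ca99f

67% tone:
  R: 144 − 10.72 = 133.28 → 133
  G: 185 + 0.67×(128−185) = 185 − 38.19 = 146.81 → 147
  B: 171 + 0.67×(128−171) = 171 − 28.81 = 142.19 → 142
  → #85938e
28% tone:
  R: 144 − 4.48 = 139.52 → 140
  G: 185 + 0.28×(128−185) = 185 − 15.96 = 169.04 → 169
  B: 171 + 0.28×(128−171) = 171 − 12.04 = 158.96 → 159
  → #8ca99f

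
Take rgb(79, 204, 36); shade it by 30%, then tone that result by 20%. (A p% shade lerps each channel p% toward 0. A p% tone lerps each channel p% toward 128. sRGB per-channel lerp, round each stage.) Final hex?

#468C2E

A 30% shade moves each channel 30% toward 0:
  R: 79 − 23.7 = 55.3 → 55
  G: 204 − 61.2 = 142.8 → 143
  B: 36 + 0.3×(0−36) = 36 − 10.8 = 25.2 → 25
After the shade: rgb(55, 143, 25) = #378F19.
Lerp each channel 20% toward 128:
  R: 55 + 0.2×(128−55) = 55 + 14.6 = 69.6 → 70
  G: 143 − 3 = 140 → 140
  B: 25 + 0.2×(128−25) = 25 + 20.6 = 45.6 → 46
rgb(70, 140, 46) = #468C2E.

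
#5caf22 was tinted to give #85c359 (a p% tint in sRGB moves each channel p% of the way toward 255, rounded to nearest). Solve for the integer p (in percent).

#5caf22 is rgb(92, 175, 34); #85c359 is rgb(133, 195, 89).
On the B channel (widest range): 89 ≈ 34 + (p/100)(255 − 34), so p ≈ 100×(89 − 34)/(255 − 34) = 5500/221 = 24.89.
p = 25 reproduces all three channels after rounding.

25%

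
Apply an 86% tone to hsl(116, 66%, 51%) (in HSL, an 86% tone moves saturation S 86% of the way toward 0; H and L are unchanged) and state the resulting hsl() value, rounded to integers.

hsl(116, 9%, 51%)

S moves 86% from 66 toward 0: 66 − 56.76 = 9.24 → 9.
H and L are unchanged.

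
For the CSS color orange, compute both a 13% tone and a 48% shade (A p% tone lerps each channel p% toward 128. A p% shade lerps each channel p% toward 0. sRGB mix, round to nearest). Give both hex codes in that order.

#eea011, #855600

CSS orange is rgb(255, 165, 0).
13% tone:
  R: 255 − 16.51 = 238.49 → 238
  G: 165 − 4.81 = 160.19 → 160
  B: 0 + 0.13×(128−0) = 0 + 16.64 = 16.64 → 17
  → #eea011
48% shade:
  R: 255 − 122.4 = 132.6 → 133
  G: 165 + 0.48×(0−165) = 165 − 79.2 = 85.8 → 86
  B: 0 + 0.48×(0−0) = 0 + 0 = 0 → 0
  → #855600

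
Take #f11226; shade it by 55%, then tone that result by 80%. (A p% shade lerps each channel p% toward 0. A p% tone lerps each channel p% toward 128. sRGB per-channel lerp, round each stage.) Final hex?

#f11226 is rgb(241, 18, 38).
Lerp each channel 55% toward 0:
  R: 241 + 0.55×(0−241) = 241 − 132.55 = 108.45 → 108
  G: 18 − 9.9 = 8.1 → 8
  B: 38 − 20.9 = 17.1 → 17
After the shade: rgb(108, 8, 17) = #6c0811.
An 80% tone moves each channel 80% toward 128:
  R: 108 + 0.8×(128−108) = 108 + 16 = 124 → 124
  G: 8 + 96 = 104 → 104
  B: 17 + 0.8×(128−17) = 17 + 88.8 = 105.8 → 106
rgb(124, 104, 106) = #7c686a.

#7c686a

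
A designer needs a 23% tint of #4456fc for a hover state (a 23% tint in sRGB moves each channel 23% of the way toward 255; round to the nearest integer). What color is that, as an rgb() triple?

#4456fc is rgb(68, 86, 252).
Per channel, c → c + 0.23(255 − c):
  R: 68 + 43.01 = 111.01 → 111
  G: 86 + 38.87 = 124.87 → 125
  B: 252 + 0.23×(255−252) = 252 + 0.69 = 252.69 → 253

rgb(111, 125, 253)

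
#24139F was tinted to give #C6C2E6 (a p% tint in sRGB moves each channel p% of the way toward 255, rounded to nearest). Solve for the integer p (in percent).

74%

#24139F is rgb(36, 19, 159); #C6C2E6 is rgb(198, 194, 230).
On the G channel (widest range): 194 ≈ 19 + (p/100)(255 − 19), so p ≈ 100×(194 − 19)/(255 − 19) = 17500/236 = 74.15.
p = 74 reproduces all three channels after rounding.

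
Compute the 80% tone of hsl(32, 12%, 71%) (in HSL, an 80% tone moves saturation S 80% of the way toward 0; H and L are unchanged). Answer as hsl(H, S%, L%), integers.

hsl(32, 2%, 71%)

S moves 80% from 12 toward 0: 12 − 9.6 = 2.4 → 2.
H and L are unchanged.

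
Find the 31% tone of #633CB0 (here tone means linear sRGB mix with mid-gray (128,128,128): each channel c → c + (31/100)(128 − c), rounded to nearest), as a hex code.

#6C51A1

#633CB0 is rgb(99, 60, 176).
Lerp each channel 31% toward 128:
  R: 99 + 0.31×(128−99) = 99 + 8.99 = 107.99 → 108
  G: 60 + 21.08 = 81.08 → 81
  B: 176 + 0.31×(128−176) = 176 − 14.88 = 161.12 → 161
rgb(108, 81, 161) = #6C51A1.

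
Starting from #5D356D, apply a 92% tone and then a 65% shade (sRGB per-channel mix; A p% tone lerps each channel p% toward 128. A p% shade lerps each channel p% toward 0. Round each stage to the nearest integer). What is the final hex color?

#2C2B2C

#5D356D is rgb(93, 53, 109).
Per channel, c → c + 0.92(128 − c):
  R: 93 + 0.92×(128−93) = 93 + 32.2 = 125.2 → 125
  G: 53 + 69 = 122 → 122
  B: 109 + 17.48 = 126.48 → 126
After the tone: rgb(125, 122, 126) = #7D7A7E.
Per channel, c → c + 0.65(0 − c):
  R: 125 − 81.25 = 43.75 → 44
  G: 122 − 79.3 = 42.7 → 43
  B: 126 − 81.9 = 44.1 → 44
rgb(44, 43, 44) = #2C2B2C.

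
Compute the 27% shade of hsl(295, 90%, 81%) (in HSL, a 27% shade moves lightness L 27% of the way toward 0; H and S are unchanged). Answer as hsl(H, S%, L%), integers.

hsl(295, 90%, 59%)

L moves 27% from 81 toward 0: 81 − 21.87 = 59.13 → 59.
H and S are unchanged.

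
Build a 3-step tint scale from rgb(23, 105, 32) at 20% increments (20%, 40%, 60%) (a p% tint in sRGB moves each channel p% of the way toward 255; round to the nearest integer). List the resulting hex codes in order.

#45874D, #74A579, #A2C3A6

20%: (23 + 46.4 = 69.4→69, 105 + 30 = 135→135, 32 + 44.6 = 76.6→77) → #45874D
40%: (23 + 92.8 = 115.8→116, 105 + 60 = 165→165, 32 + 89.2 = 121.2→121) → #74A579
60%: (23 + 139.2 = 162.2→162, 105 + 90 = 195→195, 32 + 133.8 = 165.8→166) → #A2C3A6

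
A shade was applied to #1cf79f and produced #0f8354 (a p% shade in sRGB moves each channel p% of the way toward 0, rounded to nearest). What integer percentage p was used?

47%

#1cf79f is rgb(28, 247, 159); #0f8354 is rgb(15, 131, 84).
On the G channel (widest range): 131 ≈ 247 + (p/100)(0 − 247), so p ≈ 100×(131 − 247)/(0 − 247) = -11600/-247 = 46.96.
p = 47 reproduces all three channels after rounding.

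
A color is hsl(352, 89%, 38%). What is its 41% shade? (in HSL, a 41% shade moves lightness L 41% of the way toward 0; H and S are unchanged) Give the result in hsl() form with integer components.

L moves 41% from 38 toward 0: 38 − 15.58 = 22.42 → 22.
H and S are unchanged.

hsl(352, 89%, 22%)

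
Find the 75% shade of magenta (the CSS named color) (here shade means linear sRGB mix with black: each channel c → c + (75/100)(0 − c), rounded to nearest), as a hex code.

CSS magenta is rgb(255, 0, 255).
Per channel, c → c + 0.75(0 − c):
  R: 255 − 191.25 = 63.75 → 64
  G: 0 + 0.75×(0−0) = 0 + 0 = 0 → 0
  B: 255 + 0.75×(0−255) = 255 − 191.25 = 63.75 → 64
rgb(64, 0, 64) = #400040.

#400040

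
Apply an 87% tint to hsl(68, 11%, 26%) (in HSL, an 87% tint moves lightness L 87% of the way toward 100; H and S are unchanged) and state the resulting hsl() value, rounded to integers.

L moves 87% from 26 toward 100: 26 + 64.38 = 90.38 → 90.
H and S are unchanged.

hsl(68, 11%, 90%)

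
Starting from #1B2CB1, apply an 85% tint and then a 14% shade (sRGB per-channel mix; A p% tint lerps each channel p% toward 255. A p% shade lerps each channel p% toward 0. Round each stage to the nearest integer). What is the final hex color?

#1B2CB1 is rgb(27, 44, 177).
Per channel, c → c + 0.85(255 − c):
  R: 27 + 193.8 = 220.8 → 221
  G: 44 + 0.85×(255−44) = 44 + 179.35 = 223.35 → 223
  B: 177 + 0.85×(255−177) = 177 + 66.3 = 243.3 → 243
After the tint: rgb(221, 223, 243) = #DDDFF3.
Per channel, c → c + 0.14(0 − c):
  R: 221 + 0.14×(0−221) = 221 − 30.94 = 190.06 → 190
  G: 223 − 31.22 = 191.78 → 192
  B: 243 + 0.14×(0−243) = 243 − 34.02 = 208.98 → 209
rgb(190, 192, 209) = #BEC0D1.

#BEC0D1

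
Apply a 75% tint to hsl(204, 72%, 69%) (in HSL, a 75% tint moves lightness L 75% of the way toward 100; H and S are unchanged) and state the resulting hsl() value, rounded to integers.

hsl(204, 72%, 92%)

L moves 75% from 69 toward 100: 69 + 23.25 = 92.25 → 92.
H and S are unchanged.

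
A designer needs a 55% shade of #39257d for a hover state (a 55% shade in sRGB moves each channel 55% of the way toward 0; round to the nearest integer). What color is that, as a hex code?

#1a1138

#39257d is rgb(57, 37, 125).
Per channel, c → c + 0.55(0 − c):
  R: 57 + 0.55×(0−57) = 57 − 31.35 = 25.65 → 26
  G: 37 + 0.55×(0−37) = 37 − 20.35 = 16.65 → 17
  B: 125 + 0.55×(0−125) = 125 − 68.75 = 56.25 → 56
rgb(26, 17, 56) = #1a1138.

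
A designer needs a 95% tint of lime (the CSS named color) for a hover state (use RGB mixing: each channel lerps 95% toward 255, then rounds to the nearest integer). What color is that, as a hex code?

#F2FFF2

CSS lime is rgb(0, 255, 0).
Lerp each channel 95% toward 255:
  R: 0 + 242.25 = 242.25 → 242
  G: 255 + 0.95×(255−255) = 255 + 0 = 255 → 255
  B: 0 + 242.25 = 242.25 → 242
rgb(242, 255, 242) = #F2FFF2.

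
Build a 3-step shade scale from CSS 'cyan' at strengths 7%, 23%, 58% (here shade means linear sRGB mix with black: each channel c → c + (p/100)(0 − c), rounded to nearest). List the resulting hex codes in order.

#00eded, #00c4c4, #006b6b

CSS cyan is rgb(0, 255, 255).
7%: (0→0, 255 − 17.85 = 237.15→237, 255 − 17.85 = 237.15→237) → #00eded
23%: (0→0, 255 − 58.65 = 196.35→196, 255 − 58.65 = 196.35→196) → #00c4c4
58%: (0→0, 255 − 147.9 = 107.1→107, 255 − 147.9 = 107.1→107) → #006b6b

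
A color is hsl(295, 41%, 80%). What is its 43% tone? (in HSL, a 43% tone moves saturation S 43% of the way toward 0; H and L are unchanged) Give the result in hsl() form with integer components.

S moves 43% from 41 toward 0: 41 − 17.63 = 23.37 → 23.
H and L are unchanged.

hsl(295, 23%, 80%)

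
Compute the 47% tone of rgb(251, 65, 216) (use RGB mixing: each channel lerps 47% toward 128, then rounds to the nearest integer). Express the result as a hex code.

Lerp each channel 47% toward 128:
  R: 251 − 57.81 = 193.19 → 193
  G: 65 + 0.47×(128−65) = 65 + 29.61 = 94.61 → 95
  B: 216 + 0.47×(128−216) = 216 − 41.36 = 174.64 → 175
rgb(193, 95, 175) = #c15faf.

#c15faf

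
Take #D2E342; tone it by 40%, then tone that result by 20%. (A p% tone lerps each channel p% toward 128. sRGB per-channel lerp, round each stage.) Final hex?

#D2E342 is rgb(210, 227, 66).
Per channel, c → c + 0.4(128 − c):
  R: 210 + 0.4×(128−210) = 210 − 32.8 = 177.2 → 177
  G: 227 − 39.6 = 187.4 → 187
  B: 66 + 0.4×(128−66) = 66 + 24.8 = 90.8 → 91
After the tone: rgb(177, 187, 91) = #B1BB5B.
Lerp each channel 20% toward 128:
  R: 177 + 0.2×(128−177) = 177 − 9.8 = 167.2 → 167
  G: 187 + 0.2×(128−187) = 187 − 11.8 = 175.2 → 175
  B: 91 + 0.2×(128−91) = 91 + 7.4 = 98.4 → 98
rgb(167, 175, 98) = #A7AF62.

#A7AF62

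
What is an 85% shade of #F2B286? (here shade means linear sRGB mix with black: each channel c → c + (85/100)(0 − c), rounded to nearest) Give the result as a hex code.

#F2B286 is rgb(242, 178, 134).
Per channel, c → c + 0.85(0 − c):
  R: 242 + 0.85×(0−242) = 242 − 205.7 = 36.3 → 36
  G: 178 + 0.85×(0−178) = 178 − 151.3 = 26.7 → 27
  B: 134 + 0.85×(0−134) = 134 − 113.9 = 20.1 → 20
rgb(36, 27, 20) = #241B14.

#241B14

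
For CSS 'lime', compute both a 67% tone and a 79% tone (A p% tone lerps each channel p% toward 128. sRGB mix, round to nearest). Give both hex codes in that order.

CSS lime is rgb(0, 255, 0).
67% tone:
  R: 0 + 0.67×(128−0) = 0 + 85.76 = 85.76 → 86
  G: 255 + 0.67×(128−255) = 255 − 85.09 = 169.91 → 170
  B: 0 + 85.76 = 85.76 → 86
  → #56AA56
79% tone:
  R: 0 + 101.12 = 101.12 → 101
  G: 255 − 100.33 = 154.67 → 155
  B: 0 + 0.79×(128−0) = 0 + 101.12 = 101.12 → 101
  → #659B65

#56AA56, #659B65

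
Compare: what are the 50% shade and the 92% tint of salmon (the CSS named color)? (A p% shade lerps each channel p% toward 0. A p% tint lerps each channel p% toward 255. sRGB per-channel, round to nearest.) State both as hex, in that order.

CSS salmon is rgb(250, 128, 114).
50% shade:
  R: 250 − 125 = 125 → 125
  G: 128 + 0.5×(0−128) = 128 − 64 = 64 → 64
  B: 114 + 0.5×(0−114) = 114 − 57 = 57 → 57
  → #7D4039
92% tint:
  R: 250 + 4.6 = 254.6 → 255
  G: 128 + 0.92×(255−128) = 128 + 116.84 = 244.84 → 245
  B: 114 + 0.92×(255−114) = 114 + 129.72 = 243.72 → 244
  → #FFF5F4

#7D4039, #FFF5F4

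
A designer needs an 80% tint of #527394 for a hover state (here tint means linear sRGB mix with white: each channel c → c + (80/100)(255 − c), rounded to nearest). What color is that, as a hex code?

#527394 is rgb(82, 115, 148).
An 80% tint moves each channel 80% toward 255:
  R: 82 + 0.8×(255−82) = 82 + 138.4 = 220.4 → 220
  G: 115 + 0.8×(255−115) = 115 + 112 = 227 → 227
  B: 148 + 0.8×(255−148) = 148 + 85.6 = 233.6 → 234
rgb(220, 227, 234) = #dce3ea.

#dce3ea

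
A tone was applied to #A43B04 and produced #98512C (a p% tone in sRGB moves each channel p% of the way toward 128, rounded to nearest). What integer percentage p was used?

32%

#A43B04 is rgb(164, 59, 4); #98512C is rgb(152, 81, 44).
On the B channel (widest range): 44 ≈ 4 + (p/100)(128 − 4), so p ≈ 100×(44 − 4)/(128 − 4) = 4000/124 = 32.26.
p = 32 reproduces all three channels after rounding.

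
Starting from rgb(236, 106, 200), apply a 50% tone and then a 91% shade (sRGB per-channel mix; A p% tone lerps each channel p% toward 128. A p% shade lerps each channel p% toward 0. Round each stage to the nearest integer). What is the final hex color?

Lerp each channel 50% toward 128:
  R: 236 + 0.5×(128−236) = 236 − 54 = 182 → 182
  G: 106 + 11 = 117 → 117
  B: 200 − 36 = 164 → 164
After the tone: rgb(182, 117, 164) = #b675a4.
Lerp each channel 91% toward 0:
  R: 182 − 165.62 = 16.38 → 16
  G: 117 + 0.91×(0−117) = 117 − 106.47 = 10.53 → 11
  B: 164 + 0.91×(0−164) = 164 − 149.24 = 14.76 → 15
rgb(16, 11, 15) = #100b0f.

#100b0f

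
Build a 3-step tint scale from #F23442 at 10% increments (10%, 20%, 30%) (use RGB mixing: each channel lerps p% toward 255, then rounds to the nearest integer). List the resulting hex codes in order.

#F23442 is rgb(242, 52, 66).
10%: (242 + 1.3 = 243.3→243, 52 + 20.3 = 72.3→72, 66 + 18.9 = 84.9→85) → #F34855
20%: (242 + 2.6 = 244.6→245, 52 + 40.6 = 92.6→93, 66 + 37.8 = 103.8→104) → #F55D68
30%: (242 + 3.9 = 245.9→246, 52 + 60.9 = 112.9→113, 66 + 56.7 = 122.7→123) → #F6717B

#F34855, #F55D68, #F6717B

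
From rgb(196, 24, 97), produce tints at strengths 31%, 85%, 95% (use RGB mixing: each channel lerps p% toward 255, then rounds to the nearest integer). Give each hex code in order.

#D66092, #F6DCE7, #FCF3F7

31%: (196 + 18.29 = 214.29→214, 24 + 71.61 = 95.61→96, 97 + 48.98 = 145.98→146) → #D66092
85%: (196 + 50.15 = 246.15→246, 24 + 196.35 = 220.35→220, 97 + 134.3 = 231.3→231) → #F6DCE7
95%: (196 + 56.05 = 252.05→252, 24 + 219.45 = 243.45→243, 97 + 150.1 = 247.1→247) → #FCF3F7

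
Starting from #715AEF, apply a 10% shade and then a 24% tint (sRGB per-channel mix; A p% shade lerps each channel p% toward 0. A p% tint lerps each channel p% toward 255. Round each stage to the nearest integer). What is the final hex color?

#8B7BE1

#715AEF is rgb(113, 90, 239).
Lerp each channel 10% toward 0:
  R: 113 + 0.1×(0−113) = 113 − 11.3 = 101.7 → 102
  G: 90 + 0.1×(0−90) = 90 − 9 = 81 → 81
  B: 239 − 23.9 = 215.1 → 215
After the shade: rgb(102, 81, 215) = #6651D7.
Lerp each channel 24% toward 255:
  R: 102 + 0.24×(255−102) = 102 + 36.72 = 138.72 → 139
  G: 81 + 0.24×(255−81) = 81 + 41.76 = 122.76 → 123
  B: 215 + 0.24×(255−215) = 215 + 9.6 = 224.6 → 225
rgb(139, 123, 225) = #8B7BE1.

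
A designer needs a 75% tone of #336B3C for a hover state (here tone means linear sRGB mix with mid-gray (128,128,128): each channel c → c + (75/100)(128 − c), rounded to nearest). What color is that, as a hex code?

#336B3C is rgb(51, 107, 60).
A 75% tone moves each channel 75% toward 128:
  R: 51 + 0.75×(128−51) = 51 + 57.75 = 108.75 → 109
  G: 107 + 0.75×(128−107) = 107 + 15.75 = 122.75 → 123
  B: 60 + 0.75×(128−60) = 60 + 51 = 111 → 111
rgb(109, 123, 111) = #6D7B6F.

#6D7B6F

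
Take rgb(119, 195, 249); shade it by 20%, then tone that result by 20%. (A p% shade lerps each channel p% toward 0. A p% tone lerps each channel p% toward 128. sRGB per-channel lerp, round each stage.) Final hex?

A 20% shade moves each channel 20% toward 0:
  R: 119 + 0.2×(0−119) = 119 − 23.8 = 95.2 → 95
  G: 195 + 0.2×(0−195) = 195 − 39 = 156 → 156
  B: 249 + 0.2×(0−249) = 249 − 49.8 = 199.2 → 199
After the shade: rgb(95, 156, 199) = #5F9CC7.
A 20% tone moves each channel 20% toward 128:
  R: 95 + 0.2×(128−95) = 95 + 6.6 = 101.6 → 102
  G: 156 − 5.6 = 150.4 → 150
  B: 199 + 0.2×(128−199) = 199 − 14.2 = 184.8 → 185
rgb(102, 150, 185) = #6696B9.

#6696B9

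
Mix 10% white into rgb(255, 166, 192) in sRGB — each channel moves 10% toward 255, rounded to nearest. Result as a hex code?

#ffafc6

Lerp each channel 10% toward 255:
  R: 255 + 0.1×(255−255) = 255 + 0 = 255 → 255
  G: 166 + 8.9 = 174.9 → 175
  B: 192 + 0.1×(255−192) = 192 + 6.3 = 198.3 → 198
rgb(255, 175, 198) = #ffafc6.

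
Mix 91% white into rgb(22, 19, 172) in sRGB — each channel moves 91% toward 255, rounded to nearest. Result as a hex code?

Lerp each channel 91% toward 255:
  R: 22 + 212.03 = 234.03 → 234
  G: 19 + 0.91×(255−19) = 19 + 214.76 = 233.76 → 234
  B: 172 + 0.91×(255−172) = 172 + 75.53 = 247.53 → 248
rgb(234, 234, 248) = #EAEAF8.

#EAEAF8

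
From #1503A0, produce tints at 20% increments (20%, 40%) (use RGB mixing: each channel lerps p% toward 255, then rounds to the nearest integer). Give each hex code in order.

#1503A0 is rgb(21, 3, 160).
20%: (21 + 46.8 = 67.8→68, 3 + 50.4 = 53.4→53, 160 + 19 = 179→179) → #4435B3
40%: (21 + 93.6 = 114.6→115, 3 + 100.8 = 103.8→104, 160 + 38 = 198→198) → #7368C6

#4435B3, #7368C6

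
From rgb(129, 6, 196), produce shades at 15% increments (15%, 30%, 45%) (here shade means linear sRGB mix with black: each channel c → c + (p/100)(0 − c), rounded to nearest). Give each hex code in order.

#6e05a7, #5a0489, #47036c

15%: (129 − 19.35 = 109.65→110, 6 − 0.9 = 5.1→5, 196 − 29.4 = 166.6→167) → #6e05a7
30%: (129 − 38.7 = 90.3→90, 6 − 1.8 = 4.2→4, 196 − 58.8 = 137.2→137) → #5a0489
45%: (129 − 58.05 = 70.95→71, 6 − 2.7 = 3.3→3, 196 − 88.2 = 107.8→108) → #47036c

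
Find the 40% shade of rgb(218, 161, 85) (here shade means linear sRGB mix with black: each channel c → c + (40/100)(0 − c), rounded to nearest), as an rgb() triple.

rgb(131, 97, 51)

A 40% shade moves each channel 40% toward 0:
  R: 218 − 87.2 = 130.8 → 131
  G: 161 + 0.4×(0−161) = 161 − 64.4 = 96.6 → 97
  B: 85 + 0.4×(0−85) = 85 − 34 = 51 → 51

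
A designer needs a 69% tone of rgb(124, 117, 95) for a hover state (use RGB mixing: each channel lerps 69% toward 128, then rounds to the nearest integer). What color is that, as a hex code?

#7F7D76

A 69% tone moves each channel 69% toward 128:
  R: 124 + 2.76 = 126.76 → 127
  G: 117 + 0.69×(128−117) = 117 + 7.59 = 124.59 → 125
  B: 95 + 22.77 = 117.77 → 118
rgb(127, 125, 118) = #7F7D76.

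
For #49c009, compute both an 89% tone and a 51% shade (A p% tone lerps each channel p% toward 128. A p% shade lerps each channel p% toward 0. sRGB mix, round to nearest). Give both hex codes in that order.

#7a8773, #245e04

#49c009 is rgb(73, 192, 9).
89% tone:
  R: 73 + 0.89×(128−73) = 73 + 48.95 = 121.95 → 122
  G: 192 − 56.96 = 135.04 → 135
  B: 9 + 0.89×(128−9) = 9 + 105.91 = 114.91 → 115
  → #7a8773
51% shade:
  R: 73 − 37.23 = 35.77 → 36
  G: 192 + 0.51×(0−192) = 192 − 97.92 = 94.08 → 94
  B: 9 − 4.59 = 4.41 → 4
  → #245e04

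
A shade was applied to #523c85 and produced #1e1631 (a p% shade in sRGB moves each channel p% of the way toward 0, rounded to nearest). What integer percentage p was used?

#523c85 is rgb(82, 60, 133); #1e1631 is rgb(30, 22, 49).
On the B channel (widest range): 49 ≈ 133 + (p/100)(0 − 133), so p ≈ 100×(49 − 133)/(0 − 133) = -8400/-133 = 63.16.
p = 63 reproduces all three channels after rounding.

63%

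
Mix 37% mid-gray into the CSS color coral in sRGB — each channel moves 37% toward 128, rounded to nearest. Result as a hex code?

#D07F62

CSS coral is rgb(255, 127, 80).
Per channel, c → c + 0.37(128 − c):
  R: 255 + 0.37×(128−255) = 255 − 46.99 = 208.01 → 208
  G: 127 + 0.37 = 127.37 → 127
  B: 80 + 0.37×(128−80) = 80 + 17.76 = 97.76 → 98
rgb(208, 127, 98) = #D07F62.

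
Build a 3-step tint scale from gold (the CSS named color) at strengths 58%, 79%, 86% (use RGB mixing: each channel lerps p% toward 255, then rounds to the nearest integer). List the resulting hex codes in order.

CSS gold is rgb(255, 215, 0).
58%: (255→255, 215 + 23.2 = 238.2→238, 0 + 147.9 = 147.9→148) → #ffee94
79%: (255→255, 215 + 31.6 = 246.6→247, 0 + 201.45 = 201.45→201) → #fff7c9
86%: (255→255, 215 + 34.4 = 249.4→249, 0 + 219.3 = 219.3→219) → #fff9db

#ffee94, #fff7c9, #fff9db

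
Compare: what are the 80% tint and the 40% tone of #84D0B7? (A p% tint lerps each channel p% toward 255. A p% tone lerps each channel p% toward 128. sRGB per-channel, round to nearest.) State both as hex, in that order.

#84D0B7 is rgb(132, 208, 183).
80% tint:
  R: 132 + 98.4 = 230.4 → 230
  G: 208 + 0.8×(255−208) = 208 + 37.6 = 245.6 → 246
  B: 183 + 0.8×(255−183) = 183 + 57.6 = 240.6 → 241
  → #E6F6F1
40% tone:
  R: 132 + 0.4×(128−132) = 132 − 1.6 = 130.4 → 130
  G: 208 − 32 = 176 → 176
  B: 183 + 0.4×(128−183) = 183 − 22 = 161 → 161
  → #82B0A1

#E6F6F1, #82B0A1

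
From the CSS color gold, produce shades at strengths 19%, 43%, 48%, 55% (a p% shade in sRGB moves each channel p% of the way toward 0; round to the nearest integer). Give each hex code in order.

CSS gold is rgb(255, 215, 0).
19%: (255 − 48.45 = 206.55→207, 215 − 40.85 = 174.15→174, 0→0) → #cfae00
43%: (255 − 109.65 = 145.35→145, 215 − 92.45 = 122.55→123, 0→0) → #917b00
48%: (255 − 122.4 = 132.6→133, 215 − 103.2 = 111.8→112, 0→0) → #857000
55%: (255 − 140.25 = 114.75→115, 215 − 118.25 = 96.75→97, 0→0) → #736100

#cfae00, #917b00, #857000, #736100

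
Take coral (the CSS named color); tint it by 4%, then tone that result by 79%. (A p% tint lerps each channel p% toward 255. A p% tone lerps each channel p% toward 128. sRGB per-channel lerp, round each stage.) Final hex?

#9B8177

CSS coral is rgb(255, 127, 80).
Lerp each channel 4% toward 255:
  R: 255 + 0 = 255 → 255
  G: 127 + 5.12 = 132.12 → 132
  B: 80 + 7 = 87 → 87
After the tint: rgb(255, 132, 87) = #FF8457.
A 79% tone moves each channel 79% toward 128:
  R: 255 + 0.79×(128−255) = 255 − 100.33 = 154.67 → 155
  G: 132 + 0.79×(128−132) = 132 − 3.16 = 128.84 → 129
  B: 87 + 32.39 = 119.39 → 119
rgb(155, 129, 119) = #9B8177.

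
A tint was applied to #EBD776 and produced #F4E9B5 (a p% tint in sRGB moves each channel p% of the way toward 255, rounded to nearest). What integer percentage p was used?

#EBD776 is rgb(235, 215, 118); #F4E9B5 is rgb(244, 233, 181).
On the B channel (widest range): 181 ≈ 118 + (p/100)(255 − 118), so p ≈ 100×(181 − 118)/(255 − 118) = 6300/137 = 45.99.
p = 46 reproduces all three channels after rounding.

46%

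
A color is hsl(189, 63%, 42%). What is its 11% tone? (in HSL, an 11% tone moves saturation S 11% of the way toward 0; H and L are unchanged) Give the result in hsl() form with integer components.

S moves 11% from 63 toward 0: 63 − 6.93 = 56.07 → 56.
H and L are unchanged.

hsl(189, 56%, 42%)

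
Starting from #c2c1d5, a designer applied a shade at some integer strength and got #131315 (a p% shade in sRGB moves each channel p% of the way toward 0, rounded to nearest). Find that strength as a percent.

90%

#c2c1d5 is rgb(194, 193, 213); #131315 is rgb(19, 19, 21).
On the B channel (widest range): 21 ≈ 213 + (p/100)(0 − 213), so p ≈ 100×(21 − 213)/(0 − 213) = -19200/-213 = 90.14.
p = 90 reproduces all three channels after rounding.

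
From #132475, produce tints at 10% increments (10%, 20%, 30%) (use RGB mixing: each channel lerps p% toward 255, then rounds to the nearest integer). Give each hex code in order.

#132475 is rgb(19, 36, 117).
10%: (19 + 23.6 = 42.6→43, 36 + 21.9 = 57.9→58, 117 + 13.8 = 130.8→131) → #2b3a83
20%: (19 + 47.2 = 66.2→66, 36 + 43.8 = 79.8→80, 117 + 27.6 = 144.6→145) → #425091
30%: (19 + 70.8 = 89.8→90, 36 + 65.7 = 101.7→102, 117 + 41.4 = 158.4→158) → #5a669e

#2b3a83, #425091, #5a669e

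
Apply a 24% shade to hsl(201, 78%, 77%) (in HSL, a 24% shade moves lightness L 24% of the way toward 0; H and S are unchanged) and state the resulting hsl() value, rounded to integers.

hsl(201, 78%, 59%)

L moves 24% from 77 toward 0: 77 − 18.48 = 58.52 → 59.
H and S are unchanged.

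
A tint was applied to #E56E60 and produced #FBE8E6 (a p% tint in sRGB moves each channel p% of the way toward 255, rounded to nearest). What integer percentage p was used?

84%

#E56E60 is rgb(229, 110, 96); #FBE8E6 is rgb(251, 232, 230).
On the B channel (widest range): 230 ≈ 96 + (p/100)(255 − 96), so p ≈ 100×(230 − 96)/(255 − 96) = 13400/159 = 84.28.
p = 84 reproduces all three channels after rounding.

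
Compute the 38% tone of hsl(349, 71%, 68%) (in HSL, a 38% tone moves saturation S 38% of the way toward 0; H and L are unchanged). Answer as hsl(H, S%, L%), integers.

hsl(349, 44%, 68%)

S moves 38% from 71 toward 0: 71 − 26.98 = 44.02 → 44.
H and L are unchanged.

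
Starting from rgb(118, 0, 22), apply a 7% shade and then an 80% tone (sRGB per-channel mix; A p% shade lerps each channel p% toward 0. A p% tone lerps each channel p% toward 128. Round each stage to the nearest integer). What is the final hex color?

#7c666a

Per channel, c → c + 0.07(0 − c):
  R: 118 − 8.26 = 109.74 → 110
  G: 0 + 0.07×(0−0) = 0 + 0 = 0 → 0
  B: 22 + 0.07×(0−22) = 22 − 1.54 = 20.46 → 20
After the shade: rgb(110, 0, 20) = #6e0014.
An 80% tone moves each channel 80% toward 128:
  R: 110 + 0.8×(128−110) = 110 + 14.4 = 124.4 → 124
  G: 0 + 0.8×(128−0) = 0 + 102.4 = 102.4 → 102
  B: 20 + 86.4 = 106.4 → 106
rgb(124, 102, 106) = #7c666a.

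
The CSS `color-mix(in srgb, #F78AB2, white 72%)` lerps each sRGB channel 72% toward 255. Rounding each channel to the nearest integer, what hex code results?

#F78AB2 is rgb(247, 138, 178).
Lerp each channel 72% toward 255:
  R: 247 + 0.72×(255−247) = 247 + 5.76 = 252.76 → 253
  G: 138 + 0.72×(255−138) = 138 + 84.24 = 222.24 → 222
  B: 178 + 55.44 = 233.44 → 233
rgb(253, 222, 233) = #FDDEE9.

#FDDEE9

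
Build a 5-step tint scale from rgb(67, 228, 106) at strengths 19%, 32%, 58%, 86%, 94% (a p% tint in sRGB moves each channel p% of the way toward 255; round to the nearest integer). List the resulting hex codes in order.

19%: (67 + 35.72 = 102.72→103, 228 + 5.13 = 233.13→233, 106 + 28.31 = 134.31→134) → #67E986
32%: (67 + 60.16 = 127.16→127, 228 + 8.64 = 236.64→237, 106 + 47.68 = 153.68→154) → #7FED9A
58%: (67 + 109.04 = 176.04→176, 228 + 15.66 = 243.66→244, 106 + 86.42 = 192.42→192) → #B0F4C0
86%: (67 + 161.68 = 228.68→229, 228 + 23.22 = 251.22→251, 106 + 128.14 = 234.14→234) → #E5FBEA
94%: (67 + 176.72 = 243.72→244, 228 + 25.38 = 253.38→253, 106 + 140.06 = 246.06→246) → #F4FDF6

#67E986, #7FED9A, #B0F4C0, #E5FBEA, #F4FDF6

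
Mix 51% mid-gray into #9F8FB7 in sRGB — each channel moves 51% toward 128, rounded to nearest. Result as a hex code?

#9F8FB7 is rgb(159, 143, 183).
Per channel, c → c + 0.51(128 − c):
  R: 159 − 15.81 = 143.19 → 143
  G: 143 + 0.51×(128−143) = 143 − 7.65 = 135.35 → 135
  B: 183 + 0.51×(128−183) = 183 − 28.05 = 154.95 → 155
rgb(143, 135, 155) = #8F879B.

#8F879B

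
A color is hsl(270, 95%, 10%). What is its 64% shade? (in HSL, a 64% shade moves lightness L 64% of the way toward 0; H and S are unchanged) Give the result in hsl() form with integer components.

hsl(270, 95%, 4%)

L moves 64% from 10 toward 0: 10 − 6.4 = 3.6 → 4.
H and S are unchanged.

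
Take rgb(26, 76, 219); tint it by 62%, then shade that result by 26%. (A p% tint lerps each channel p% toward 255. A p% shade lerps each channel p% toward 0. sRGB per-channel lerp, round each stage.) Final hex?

#7C8AB2

Per channel, c → c + 0.62(255 − c):
  R: 26 + 141.98 = 167.98 → 168
  G: 76 + 0.62×(255−76) = 76 + 110.98 = 186.98 → 187
  B: 219 + 0.62×(255−219) = 219 + 22.32 = 241.32 → 241
After the tint: rgb(168, 187, 241) = #A8BBF1.
Per channel, c → c + 0.26(0 − c):
  R: 168 − 43.68 = 124.32 → 124
  G: 187 − 48.62 = 138.38 → 138
  B: 241 − 62.66 = 178.34 → 178
rgb(124, 138, 178) = #7C8AB2.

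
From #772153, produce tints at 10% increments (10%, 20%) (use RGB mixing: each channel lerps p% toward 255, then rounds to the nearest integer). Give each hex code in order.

#853764, #924d75

#772153 is rgb(119, 33, 83).
10%: (119 + 13.6 = 132.6→133, 33 + 22.2 = 55.2→55, 83 + 17.2 = 100.2→100) → #853764
20%: (119 + 27.2 = 146.2→146, 33 + 44.4 = 77.4→77, 83 + 34.4 = 117.4→117) → #924d75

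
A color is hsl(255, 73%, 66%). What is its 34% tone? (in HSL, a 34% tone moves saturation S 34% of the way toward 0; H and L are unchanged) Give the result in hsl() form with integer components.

hsl(255, 48%, 66%)

S moves 34% from 73 toward 0: 73 − 24.82 = 48.18 → 48.
H and L are unchanged.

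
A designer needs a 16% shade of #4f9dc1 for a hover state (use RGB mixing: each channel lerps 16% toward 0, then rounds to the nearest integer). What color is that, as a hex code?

#4284a2

#4f9dc1 is rgb(79, 157, 193).
A 16% shade moves each channel 16% toward 0:
  R: 79 − 12.64 = 66.36 → 66
  G: 157 + 0.16×(0−157) = 157 − 25.12 = 131.88 → 132
  B: 193 − 30.88 = 162.12 → 162
rgb(66, 132, 162) = #4284a2.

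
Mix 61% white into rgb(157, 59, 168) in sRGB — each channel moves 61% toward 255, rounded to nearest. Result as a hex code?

Lerp each channel 61% toward 255:
  R: 157 + 0.61×(255−157) = 157 + 59.78 = 216.78 → 217
  G: 59 + 0.61×(255−59) = 59 + 119.56 = 178.56 → 179
  B: 168 + 53.07 = 221.07 → 221
rgb(217, 179, 221) = #d9b3dd.

#d9b3dd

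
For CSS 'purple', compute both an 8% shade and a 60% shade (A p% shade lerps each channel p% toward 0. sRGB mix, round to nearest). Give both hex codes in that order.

#760076, #330033

CSS purple is rgb(128, 0, 128).
8% shade:
  R: 128 + 0.08×(0−128) = 128 − 10.24 = 117.76 → 118
  G: 0 + 0 = 0 → 0
  B: 128 + 0.08×(0−128) = 128 − 10.24 = 117.76 → 118
  → #760076
60% shade:
  R: 128 − 76.8 = 51.2 → 51
  G: 0 + 0.6×(0−0) = 0 + 0 = 0 → 0
  B: 128 − 76.8 = 51.2 → 51
  → #330033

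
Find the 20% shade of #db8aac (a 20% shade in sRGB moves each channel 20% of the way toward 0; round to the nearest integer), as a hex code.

#af6e8a

#db8aac is rgb(219, 138, 172).
Lerp each channel 20% toward 0:
  R: 219 − 43.8 = 175.2 → 175
  G: 138 − 27.6 = 110.4 → 110
  B: 172 + 0.2×(0−172) = 172 − 34.4 = 137.6 → 138
rgb(175, 110, 138) = #af6e8a.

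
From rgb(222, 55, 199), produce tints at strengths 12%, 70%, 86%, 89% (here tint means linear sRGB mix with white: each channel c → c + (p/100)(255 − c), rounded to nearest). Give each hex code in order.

12%: (222 + 3.96 = 225.96→226, 55 + 24 = 79→79, 199 + 6.72 = 205.72→206) → #e24fce
70%: (222 + 23.1 = 245.1→245, 55 + 140 = 195→195, 199 + 39.2 = 238.2→238) → #f5c3ee
86%: (222 + 28.38 = 250.38→250, 55 + 172 = 227→227, 199 + 48.16 = 247.16→247) → #fae3f7
89%: (222 + 29.37 = 251.37→251, 55 + 178 = 233→233, 199 + 49.84 = 248.84→249) → #fbe9f9

#e24fce, #f5c3ee, #fae3f7, #fbe9f9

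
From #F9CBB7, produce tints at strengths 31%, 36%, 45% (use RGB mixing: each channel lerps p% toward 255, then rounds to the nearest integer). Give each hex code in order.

#FBDBCD, #FBDED1, #FCE2D7

#F9CBB7 is rgb(249, 203, 183).
31%: (249 + 1.86 = 250.86→251, 203 + 16.12 = 219.12→219, 183 + 22.32 = 205.32→205) → #FBDBCD
36%: (249 + 2.16 = 251.16→251, 203 + 18.72 = 221.72→222, 183 + 25.92 = 208.92→209) → #FBDED1
45%: (249 + 2.7 = 251.7→252, 203 + 23.4 = 226.4→226, 183 + 32.4 = 215.4→215) → #FCE2D7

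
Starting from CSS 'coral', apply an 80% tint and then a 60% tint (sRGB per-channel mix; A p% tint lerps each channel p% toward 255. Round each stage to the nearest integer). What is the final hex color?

CSS coral is rgb(255, 127, 80).
Lerp each channel 80% toward 255:
  R: 255 + 0.8×(255−255) = 255 + 0 = 255 → 255
  G: 127 + 102.4 = 229.4 → 229
  B: 80 + 0.8×(255−80) = 80 + 140 = 220 → 220
After the tint: rgb(255, 229, 220) = #ffe5dc.
Per channel, c → c + 0.6(255 − c):
  R: 255 + 0.6×(255−255) = 255 + 0 = 255 → 255
  G: 229 + 15.6 = 244.6 → 245
  B: 220 + 0.6×(255−220) = 220 + 21 = 241 → 241
rgb(255, 245, 241) = #fff5f1.

#fff5f1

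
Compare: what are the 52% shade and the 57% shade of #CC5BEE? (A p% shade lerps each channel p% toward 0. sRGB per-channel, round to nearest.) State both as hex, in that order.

#622C72, #582766

#CC5BEE is rgb(204, 91, 238).
52% shade:
  R: 204 − 106.08 = 97.92 → 98
  G: 91 + 0.52×(0−91) = 91 − 47.32 = 43.68 → 44
  B: 238 − 123.76 = 114.24 → 114
  → #622C72
57% shade:
  R: 204 + 0.57×(0−204) = 204 − 116.28 = 87.72 → 88
  G: 91 + 0.57×(0−91) = 91 − 51.87 = 39.13 → 39
  B: 238 + 0.57×(0−238) = 238 − 135.66 = 102.34 → 102
  → #582766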